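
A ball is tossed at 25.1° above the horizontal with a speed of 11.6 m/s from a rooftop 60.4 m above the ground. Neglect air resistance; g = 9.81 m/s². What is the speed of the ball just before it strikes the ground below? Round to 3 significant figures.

36.3 m/s

v_x = 11.6 cos 25.1° = 10.50 m/s is unchanged throughout.
For the vertical component, v_y² = v_y0² + 2 g h = (4.921)² + 2×9.81×60.4 = 1209, so |v_y| = 34.77 m/s.
Impact speed = √(v_x² + v_y²) = √(110.2 + 1209) = 36.3 m/s.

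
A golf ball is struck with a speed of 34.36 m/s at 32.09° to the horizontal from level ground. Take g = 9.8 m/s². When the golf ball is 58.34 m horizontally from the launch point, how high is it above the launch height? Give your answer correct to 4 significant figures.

v_x = 34.36 cos 32.09° = 29.110 m/s, v_y0 = 34.36 sin 32.09° = 18.254 m/s.
Time to reach x = 58.34 m: t = x / v_x = 58.34 / 29.110 = 2.0041 s.
y = v_y0 t − ½ g t² = 18.254×2.0041 − 4.900×2.0041² = 16.90 m.

16.90 m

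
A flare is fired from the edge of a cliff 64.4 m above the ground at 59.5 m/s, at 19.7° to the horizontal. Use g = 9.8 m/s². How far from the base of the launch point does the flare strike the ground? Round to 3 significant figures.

Components: v_x = 59.5 cos 19.7° = 56.02 m/s, v_y = 59.5 sin 19.7° = 20.06 m/s.
Vertical: 0 = 64.4 + 20.06 t − ½(9.8) t² ⇒ 4.900 t² − 20.06 t − 64.4 = 0.
t = [20.06 + √(402.4 + 1262)] / 9.800 = 6.210 s.
Horizontal: R = v_x · t = 56.02 × 6.210 = 348 m.

348 m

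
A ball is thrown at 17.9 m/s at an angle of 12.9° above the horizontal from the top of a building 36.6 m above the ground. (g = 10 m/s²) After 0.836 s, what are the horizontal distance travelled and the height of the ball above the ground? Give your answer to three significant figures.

v_x = 17.9 cos 12.9° = 17.45 m/s; v_y0 = 17.9 sin 12.9° = 3.996 m/s.
x = v_x t = 17.45 × 0.836 = 14.6 m.
y = 36.6 + v_y0 t − ½ g t² = 36.4 m.

x = 14.6 m, y = 36.4 m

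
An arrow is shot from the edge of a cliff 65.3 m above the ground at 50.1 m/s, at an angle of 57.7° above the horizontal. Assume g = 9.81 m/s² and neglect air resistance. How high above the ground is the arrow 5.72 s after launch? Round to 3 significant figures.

147 m

v_y0 = 50.1 sin 57.7° = 42.35 m/s.
y(t) = 65.3 + v_y0 t − ½ g t² = 65.3 + 42.35×5.72 − ½×9.81×5.72² = 147 m.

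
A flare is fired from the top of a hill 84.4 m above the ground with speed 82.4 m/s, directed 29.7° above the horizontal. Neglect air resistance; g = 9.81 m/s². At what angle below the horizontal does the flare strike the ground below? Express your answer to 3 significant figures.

38.8°

v_x = 82.4 cos 29.7° = 71.58 m/s.
At impact |v_y| = √(v_y0² + 2 g h) = √(40.83² + 2×9.81×84.4) = 57.65 m/s.
Angle below horizontal = arctan(|v_y| / v_x) = arctan(57.65 / 71.58) = 38.8°.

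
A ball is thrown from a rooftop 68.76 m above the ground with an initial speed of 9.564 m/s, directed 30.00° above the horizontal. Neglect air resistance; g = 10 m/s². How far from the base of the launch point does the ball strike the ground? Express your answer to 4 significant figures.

Components: v_x = 9.564 cos 30.00° = 8.2827 m/s, v_y = 9.564 sin 30.00° = 4.7820 m/s.
Vertical: 0 = 68.76 + 4.7820 t − ½(10) t² ⇒ 5.000 t² − 4.7820 t − 68.76 = 0.
t = [4.7820 + √(22.868 + 1375.2)] / 10.00 = 4.2173 s.
Horizontal: R = v_x · t = 8.2827 × 4.2173 = 34.93 m.

34.93 m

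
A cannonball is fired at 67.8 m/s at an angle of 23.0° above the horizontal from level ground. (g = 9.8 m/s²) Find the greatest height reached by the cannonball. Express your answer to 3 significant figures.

Vertical component of launch velocity: v_y = 67.8 sin 23.0° = 26.49 m/s.
At the highest point the vertical velocity is zero, so v_y² = 2 g h_max.
h_max = (26.49)² / (2 × 9.8) = 701.7 / 19.60 = 35.8 m.

35.8 m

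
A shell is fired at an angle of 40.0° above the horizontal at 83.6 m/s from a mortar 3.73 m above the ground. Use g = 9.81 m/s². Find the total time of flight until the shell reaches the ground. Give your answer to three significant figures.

Vertical component: v_y = 83.6 sin 40.0° = 53.74 m/s.
Taking up as positive with launch at y = 3.73 m, landing at y = 0: 0 = 3.73 + 53.74 t − ½(9.81) t².
Solving 4.905 t² − 53.74 t − 3.73 = 0 gives t = [53.74 + √(53.74² + 4·4.905·3.73)] / 9.810 = 11.0 s.

11.0 s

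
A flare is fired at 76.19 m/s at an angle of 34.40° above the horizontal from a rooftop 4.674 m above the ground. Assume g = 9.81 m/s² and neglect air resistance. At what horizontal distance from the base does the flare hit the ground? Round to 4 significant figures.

Components: v_x = 76.19 cos 34.40° = 62.865 m/s, v_y = 76.19 sin 34.40° = 43.045 m/s.
Vertical: 0 = 4.674 + 43.045 t − ½(9.81) t² ⇒ 4.905 t² − 43.045 t − 4.674 = 0.
t = [43.045 + √(1852.9 + 91.704)] / 9.810 = 8.8830 s.
Horizontal: R = v_x · t = 62.865 × 8.8830 = 558.4 m.

558.4 m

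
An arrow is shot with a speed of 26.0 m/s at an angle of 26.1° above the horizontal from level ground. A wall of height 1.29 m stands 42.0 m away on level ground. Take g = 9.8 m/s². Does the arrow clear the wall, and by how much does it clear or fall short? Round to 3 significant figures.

v_x = 26.0 cos 26.1° = 23.35 m/s; v_y0 = 26.0 sin 26.1° = 11.44 m/s.
Time to reach the wall: t = 42.0 / 23.35 = 1.799 s.
Height at that point: y = 11.44×1.799 − 4.900×1.799² = 4.722 m.
That is 4.722 − 1.29 = 3.43 m above the top of the wall, so the arrow clears it.

Yes — it clears the wall by 3.43 m.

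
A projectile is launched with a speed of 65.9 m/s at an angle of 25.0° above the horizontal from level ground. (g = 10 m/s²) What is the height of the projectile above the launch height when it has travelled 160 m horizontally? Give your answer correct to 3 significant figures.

38.7 m

v_x = 65.9 cos 25.0° = 59.73 m/s, v_y0 = 65.9 sin 25.0° = 27.85 m/s.
Time to reach x = 160 m: t = x / v_x = 160 / 59.73 = 2.679 s.
y = v_y0 t − ½ g t² = 27.85×2.679 − 5.000×2.679² = 38.7 m.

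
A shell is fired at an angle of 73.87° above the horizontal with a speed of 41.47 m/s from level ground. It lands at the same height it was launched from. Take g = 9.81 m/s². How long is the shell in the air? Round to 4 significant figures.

Vertical component: v_y = 41.47 sin 73.87° = 39.837 m/s.
For a projectile landing at launch height, time of flight is t = 2 v_y / g = 2 × 39.837 / 9.81 = 8.122 s.

8.122 s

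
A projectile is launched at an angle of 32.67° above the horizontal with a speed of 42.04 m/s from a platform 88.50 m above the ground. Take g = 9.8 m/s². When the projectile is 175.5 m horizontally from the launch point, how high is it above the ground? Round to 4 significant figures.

80.53 m

v_x = 42.04 cos 32.67° = 35.389 m/s, v_y0 = 42.04 sin 32.67° = 22.693 m/s.
Time to reach x = 175.5 m: t = x / v_x = 175.5 / 35.389 = 4.9592 s.
y = 88.50 + v_y0 t − ½ g t² = 88.50 + 22.693×4.9592 − 4.900×4.9592² = 80.53 m.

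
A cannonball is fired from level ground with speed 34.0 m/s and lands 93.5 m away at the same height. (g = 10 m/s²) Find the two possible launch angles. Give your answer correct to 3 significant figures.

Level-ground range: R = v₀² sin(2θ)/g ⇒ sin 2θ = R g / v₀² = 93.5×10/34.0² = 0.8088.
2θ = arcsin(0.8088) = 53.98° or 180° − 53.98° = 126.02°.
So θ = 27.0° or θ = 63.0°.

27.0° and 63.0°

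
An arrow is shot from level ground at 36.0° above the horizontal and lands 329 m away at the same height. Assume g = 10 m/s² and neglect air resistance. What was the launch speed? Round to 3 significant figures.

58.8 m/s

On level ground, R = v₀² sin(2θ) / g, so v₀ = √(R g / sin 2θ).
sin(2 × 36.0°) = 0.9511.
v₀ = √(329 × 10 / 0.9511) = √3459 = 58.8 m/s.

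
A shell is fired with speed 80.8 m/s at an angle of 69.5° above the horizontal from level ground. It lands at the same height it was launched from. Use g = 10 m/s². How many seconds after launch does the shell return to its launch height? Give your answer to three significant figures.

15.1 s

Vertical component: v_y = 80.8 sin 69.5° = 75.68 m/s.
For a projectile landing at launch height, time of flight is t = 2 v_y / g = 2 × 75.68 / 10 = 15.1 s.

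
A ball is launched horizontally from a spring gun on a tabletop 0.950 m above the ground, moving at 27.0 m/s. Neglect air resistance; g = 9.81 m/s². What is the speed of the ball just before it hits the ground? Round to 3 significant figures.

27.3 m/s

Fall time: t = √(2 × 0.950 / 9.81) = 0.4401 s.
At impact: v_x = 27.0 m/s (unchanged), v_y = g t = 9.81 × 0.4401 = 4.317 m/s.
Speed = √(v_x² + v_y²) = √(729.0 + 18.64) = 27.3 m/s.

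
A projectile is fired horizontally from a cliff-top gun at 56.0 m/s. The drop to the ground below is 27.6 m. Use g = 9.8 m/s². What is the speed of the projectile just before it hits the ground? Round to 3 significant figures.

60.6 m/s

Fall time: t = √(2 × 27.6 / 9.8) = 2.373 s.
At impact: v_x = 56.0 m/s (unchanged), v_y = g t = 9.8 × 2.373 = 23.26 m/s.
Speed = √(v_x² + v_y²) = √(3136 + 541.0) = 60.6 m/s.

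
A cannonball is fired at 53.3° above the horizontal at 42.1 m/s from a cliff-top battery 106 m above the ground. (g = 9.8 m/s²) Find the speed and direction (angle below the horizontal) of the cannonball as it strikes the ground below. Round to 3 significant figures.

v_x = 42.1 cos 53.3° = 25.16 m/s (constant).
|v_y| at impact = √((33.75)² + 2×9.8×106) = 56.72 m/s.
Speed = √(25.16² + 56.72²) = 62.0 m/s; angle = arctan(56.72/25.16) = 66.1° below horizontal.

62.0 m/s at 66.1° below the horizontal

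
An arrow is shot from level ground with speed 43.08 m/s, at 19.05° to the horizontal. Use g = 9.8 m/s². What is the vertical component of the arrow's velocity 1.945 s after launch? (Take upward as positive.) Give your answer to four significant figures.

-5.000 m/s

Initial vertical component: v_y0 = 43.08 sin 19.05° = 14.061 m/s.
v_y(t) = v_y0 − g t = 14.061 − 9.8 × 1.945 = -5.000 m/s.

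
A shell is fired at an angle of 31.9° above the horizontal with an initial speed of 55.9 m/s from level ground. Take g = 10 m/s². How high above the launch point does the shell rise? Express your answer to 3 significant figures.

Vertical component of launch velocity: v_y = 55.9 sin 31.9° = 29.54 m/s.
At the highest point the vertical velocity is zero, so v_y² = 2 g h_max.
h_max = (29.54)² / (2 × 10) = 872.6 / 20.00 = 43.6 m.

43.6 m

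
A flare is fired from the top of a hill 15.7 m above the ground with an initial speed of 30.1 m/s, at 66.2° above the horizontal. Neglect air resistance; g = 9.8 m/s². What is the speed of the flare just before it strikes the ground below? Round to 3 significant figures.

34.8 m/s

v_x = 30.1 cos 66.2° = 12.15 m/s is unchanged throughout.
For the vertical component, v_y² = v_y0² + 2 g h = (27.54)² + 2×9.8×15.7 = 1066, so |v_y| = 32.65 m/s.
Impact speed = √(v_x² + v_y²) = √(147.6 + 1066) = 34.8 m/s.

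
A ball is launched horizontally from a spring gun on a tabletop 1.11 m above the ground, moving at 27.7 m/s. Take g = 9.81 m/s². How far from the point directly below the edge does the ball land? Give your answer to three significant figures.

13.2 m

Initial vertical velocity is zero, so the fall time comes from h = ½ g t²: t = √(2 × 1.11 / 9.81) = 0.4757 s.
Horizontal motion is uniform at 27.7 m/s, so x = 27.7 × 0.4757 = 13.2 m.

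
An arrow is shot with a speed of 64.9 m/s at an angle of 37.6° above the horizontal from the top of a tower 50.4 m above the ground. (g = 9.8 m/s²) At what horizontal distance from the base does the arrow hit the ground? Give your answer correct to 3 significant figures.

473 m

Components: v_x = 64.9 cos 37.6° = 51.42 m/s, v_y = 64.9 sin 37.6° = 39.60 m/s.
Vertical: 0 = 50.4 + 39.60 t − ½(9.8) t² ⇒ 4.900 t² − 39.60 t − 50.4 = 0.
t = [39.60 + √(1568 + 987.8)] / 9.800 = 9.199 s.
Horizontal: R = v_x · t = 51.42 × 9.199 = 473 m.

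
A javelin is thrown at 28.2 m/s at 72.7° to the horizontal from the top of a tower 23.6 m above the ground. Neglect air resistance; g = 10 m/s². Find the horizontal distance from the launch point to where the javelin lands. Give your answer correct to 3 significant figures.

Components: v_x = 28.2 cos 72.7° = 8.386 m/s, v_y = 28.2 sin 72.7° = 26.92 m/s.
Vertical: 0 = 23.6 + 26.92 t − ½(10) t² ⇒ 5.000 t² − 26.92 t − 23.6 = 0.
t = [26.92 + √(724.7 + 472.0)] / 10.00 = 6.151 s.
Horizontal: R = v_x · t = 8.386 × 6.151 = 51.6 m.

51.6 m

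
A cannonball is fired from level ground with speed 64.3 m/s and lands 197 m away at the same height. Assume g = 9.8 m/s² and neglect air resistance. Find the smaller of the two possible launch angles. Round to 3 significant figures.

Level-ground range: R = v₀² sin(2θ)/g ⇒ sin 2θ = R g / v₀² = 197×9.8/64.3² = 0.4669.
2θ = arcsin(0.4669) = 27.83° or 180° − 27.83° = 152.17°.
So θ = 13.9° or θ = 76.1°.

13.9°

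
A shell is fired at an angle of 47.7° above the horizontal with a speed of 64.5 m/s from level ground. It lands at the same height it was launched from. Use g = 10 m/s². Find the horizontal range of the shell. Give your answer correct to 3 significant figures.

414 m

Components: v_x = 64.5 cos 47.7° = 43.41 m/s, v_y = 64.5 sin 47.7° = 47.71 m/s.
Time of flight (same landing height): t = 2 v_y / g = 2 × 47.71 / 10 = 9.542 s.
Range: R = v_x · t = 43.41 × 9.542 = 414 m.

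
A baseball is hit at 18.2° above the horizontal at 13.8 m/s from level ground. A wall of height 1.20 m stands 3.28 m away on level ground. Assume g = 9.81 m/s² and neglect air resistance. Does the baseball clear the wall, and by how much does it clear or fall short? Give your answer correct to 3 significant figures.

v_x = 13.8 cos 18.2° = 13.11 m/s; v_y0 = 13.8 sin 18.2° = 4.310 m/s.
Time to reach the wall: t = 3.28 / 13.11 = 0.2502 s.
Height at that point: y = 4.310×0.2502 − 4.905×0.2502² = 0.7713 m.
That is 1.20 − 0.7713 = 0.429 m below the top of the wall, so the baseball does not clear it.

No — it falls 0.429 m short of clearing the wall.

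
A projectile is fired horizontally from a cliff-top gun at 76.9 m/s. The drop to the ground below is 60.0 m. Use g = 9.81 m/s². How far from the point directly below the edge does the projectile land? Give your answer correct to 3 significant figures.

269 m

Initial vertical velocity is zero, so the fall time comes from h = ½ g t²: t = √(2 × 60.0 / 9.81) = 3.497 s.
Horizontal motion is uniform at 76.9 m/s, so x = 76.9 × 3.497 = 269 m.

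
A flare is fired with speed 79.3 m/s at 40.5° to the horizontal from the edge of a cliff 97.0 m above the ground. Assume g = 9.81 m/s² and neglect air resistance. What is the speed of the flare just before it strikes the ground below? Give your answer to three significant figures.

v_x = 79.3 cos 40.5° = 60.30 m/s is unchanged throughout.
For the vertical component, v_y² = v_y0² + 2 g h = (51.50)² + 2×9.81×97.0 = 4555, so |v_y| = 67.49 m/s.
Impact speed = √(v_x² + v_y²) = √(3636 + 4555) = 90.5 m/s.

90.5 m/s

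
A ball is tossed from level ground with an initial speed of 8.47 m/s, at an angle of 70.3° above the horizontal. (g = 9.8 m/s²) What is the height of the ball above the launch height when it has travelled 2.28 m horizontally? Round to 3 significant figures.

v_x = 8.47 cos 70.3° = 2.855 m/s, v_y0 = 8.47 sin 70.3° = 7.974 m/s.
Time to reach x = 2.28 m: t = x / v_x = 2.28 / 2.855 = 0.7986 s.
y = v_y0 t − ½ g t² = 7.974×0.7986 − 4.900×0.7986² = 3.24 m.

3.24 m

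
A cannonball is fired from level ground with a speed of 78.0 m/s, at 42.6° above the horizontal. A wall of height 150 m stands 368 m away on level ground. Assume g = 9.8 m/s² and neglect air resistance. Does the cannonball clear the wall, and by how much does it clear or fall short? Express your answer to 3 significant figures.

No — it falls 12.9 m short of clearing the wall.

v_x = 78.0 cos 42.6° = 57.42 m/s; v_y0 = 78.0 sin 42.6° = 52.80 m/s.
Time to reach the wall: t = 368 / 57.42 = 6.409 s.
Height at that point: y = 52.80×6.409 − 4.900×6.409² = 137.1 m.
That is 150 − 137.1 = 12.9 m below the top of the wall, so the cannonball does not clear it.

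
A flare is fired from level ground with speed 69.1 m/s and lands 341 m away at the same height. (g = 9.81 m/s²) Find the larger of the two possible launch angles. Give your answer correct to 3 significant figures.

67.8°

Level-ground range: R = v₀² sin(2θ)/g ⇒ sin 2θ = R g / v₀² = 341×9.81/69.1² = 0.7006.
2θ = arcsin(0.7006) = 44.48° or 180° − 44.48° = 135.52°.
So θ = 22.2° or θ = 67.8°.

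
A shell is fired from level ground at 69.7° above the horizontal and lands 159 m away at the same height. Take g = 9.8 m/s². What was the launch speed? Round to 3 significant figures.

On level ground, R = v₀² sin(2θ) / g, so v₀ = √(R g / sin 2θ).
sin(2 × 69.7°) = 0.6508.
v₀ = √(159 × 9.8 / 0.6508) = √2394 = 48.9 m/s.

48.9 m/s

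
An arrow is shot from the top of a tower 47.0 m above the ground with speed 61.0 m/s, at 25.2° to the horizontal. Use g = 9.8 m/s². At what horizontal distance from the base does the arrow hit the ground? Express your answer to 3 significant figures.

371 m

Components: v_x = 61.0 cos 25.2° = 55.19 m/s, v_y = 61.0 sin 25.2° = 25.97 m/s.
Vertical: 0 = 47.0 + 25.97 t − ½(9.8) t² ⇒ 4.900 t² − 25.97 t − 47.0 = 0.
t = [25.97 + √(674.4 + 921.2)] / 9.800 = 6.726 s.
Horizontal: R = v_x · t = 55.19 × 6.726 = 371 m.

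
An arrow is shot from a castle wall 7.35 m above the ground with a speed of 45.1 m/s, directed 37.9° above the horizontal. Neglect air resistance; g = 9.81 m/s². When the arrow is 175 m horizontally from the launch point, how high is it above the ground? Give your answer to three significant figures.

25.0 m

v_x = 45.1 cos 37.9° = 35.59 m/s, v_y0 = 45.1 sin 37.9° = 27.70 m/s.
Time to reach x = 175 m: t = x / v_x = 175 / 35.59 = 4.917 s.
y = 7.35 + v_y0 t − ½ g t² = 7.35 + 27.70×4.917 − 4.905×4.917² = 25.0 m.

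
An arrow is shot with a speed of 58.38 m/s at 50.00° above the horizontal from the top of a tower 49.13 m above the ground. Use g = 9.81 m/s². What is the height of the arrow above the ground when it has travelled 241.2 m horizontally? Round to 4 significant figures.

133.9 m

v_x = 58.38 cos 50.00° = 37.526 m/s, v_y0 = 58.38 sin 50.00° = 44.722 m/s.
Time to reach x = 241.2 m: t = x / v_x = 241.2 / 37.526 = 6.4275 s.
y = 49.13 + v_y0 t − ½ g t² = 49.13 + 44.722×6.4275 − 4.905×6.4275² = 133.9 m.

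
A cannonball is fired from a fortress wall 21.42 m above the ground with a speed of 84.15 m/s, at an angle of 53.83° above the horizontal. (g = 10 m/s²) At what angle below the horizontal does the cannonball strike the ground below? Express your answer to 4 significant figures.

55.03°

v_x = 84.15 cos 53.83° = 49.664 m/s.
At impact |v_y| = √(v_y0² + 2 g h) = √(67.932² + 2×10×21.42) = 71.015 m/s.
Angle below horizontal = arctan(|v_y| / v_x) = arctan(71.015 / 49.664) = 55.03°.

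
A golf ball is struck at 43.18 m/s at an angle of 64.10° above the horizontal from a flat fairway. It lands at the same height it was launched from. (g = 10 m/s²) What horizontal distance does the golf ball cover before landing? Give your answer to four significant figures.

146.5 m

For level ground, R = v₀² sin(2θ) / g.
sin(2 × 64.10°) = sin 128.20° = 0.7859.
R = (43.18)² × 0.7859 / 10 = 146.5 m.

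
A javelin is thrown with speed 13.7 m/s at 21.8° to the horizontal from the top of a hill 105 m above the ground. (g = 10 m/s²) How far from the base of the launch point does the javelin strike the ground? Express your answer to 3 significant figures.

65.1 m

Components: v_x = 13.7 cos 21.8° = 12.72 m/s, v_y = 13.7 sin 21.8° = 5.088 m/s.
Vertical: 0 = 105 + 5.088 t − ½(10) t² ⇒ 5.000 t² − 5.088 t − 105 = 0.
t = [5.088 + √(25.89 + 2100)] / 10.00 = 5.120 s.
Horizontal: R = v_x · t = 12.72 × 5.120 = 65.1 m.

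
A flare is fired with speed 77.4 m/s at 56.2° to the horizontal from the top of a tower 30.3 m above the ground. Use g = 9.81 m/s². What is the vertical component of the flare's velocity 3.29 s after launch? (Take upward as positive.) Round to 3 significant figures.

32.0 m/s

Initial vertical component: v_y0 = 77.4 sin 56.2° = 64.32 m/s.
v_y(t) = v_y0 − g t = 64.32 − 9.81 × 3.29 = 32.0 m/s.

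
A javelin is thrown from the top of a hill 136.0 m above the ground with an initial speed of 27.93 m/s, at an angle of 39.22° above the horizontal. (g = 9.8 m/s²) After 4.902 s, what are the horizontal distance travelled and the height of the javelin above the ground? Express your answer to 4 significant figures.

x = 106.1 m, y = 104.8 m

v_x = 27.93 cos 39.22° = 21.638 m/s; v_y0 = 27.93 sin 39.22° = 17.660 m/s.
x = v_x t = 21.638 × 4.902 = 106.1 m.
y = 136.0 + v_y0 t − ½ g t² = 104.8 m.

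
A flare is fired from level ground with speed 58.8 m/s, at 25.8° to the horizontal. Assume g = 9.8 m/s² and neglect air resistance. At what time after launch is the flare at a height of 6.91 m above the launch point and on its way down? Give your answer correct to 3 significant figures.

4.94 s

v_y0 = 58.8 sin 25.8° = 25.59 m/s.
Set y = v_y0 t − ½ g t² = 6.91: 4.900 t² − 25.59 t + 6.91 = 0.
t = [25.59 ± √(654.8 − 135.4)] / 9.8 = (25.59 ± 22.79) / 9.8, giving t = 0.286 s or t = 4.94 s.
On the way down corresponds to the larger root: t = 4.94 s.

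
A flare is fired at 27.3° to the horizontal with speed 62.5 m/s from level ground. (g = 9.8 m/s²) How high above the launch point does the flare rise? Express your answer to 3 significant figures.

Vertical component of launch velocity: v_y = 62.5 sin 27.3° = 28.67 m/s.
At the highest point the vertical velocity is zero, so v_y² = 2 g h_max.
h_max = (28.67)² / (2 × 9.8) = 822.0 / 19.60 = 41.9 m.

41.9 m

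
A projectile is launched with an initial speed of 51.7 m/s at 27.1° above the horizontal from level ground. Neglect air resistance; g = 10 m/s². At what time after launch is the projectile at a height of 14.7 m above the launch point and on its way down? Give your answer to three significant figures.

v_y0 = 51.7 sin 27.1° = 23.55 m/s.
Set y = v_y0 t − ½ g t² = 14.7: 5.000 t² − 23.55 t + 14.7 = 0.
t = [23.55 ± √(554.6 − 294.0)] / 10 = (23.55 ± 16.14) / 10, giving t = 0.741 s or t = 3.97 s.
On the way down corresponds to the larger root: t = 3.97 s.

3.97 s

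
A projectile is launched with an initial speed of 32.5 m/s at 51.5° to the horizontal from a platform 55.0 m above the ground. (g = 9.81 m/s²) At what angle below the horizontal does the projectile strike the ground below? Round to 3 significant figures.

64.0°

v_x = 32.5 cos 51.5° = 20.23 m/s.
At impact |v_y| = √(v_y0² + 2 g h) = √(25.43² + 2×9.81×55.0) = 41.54 m/s.
Angle below horizontal = arctan(|v_y| / v_x) = arctan(41.54 / 20.23) = 64.0°.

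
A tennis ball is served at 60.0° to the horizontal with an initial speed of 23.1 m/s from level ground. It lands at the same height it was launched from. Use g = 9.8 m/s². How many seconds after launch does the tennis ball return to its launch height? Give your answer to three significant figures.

Vertical component: v_y = 23.1 sin 60.0° = 20.01 m/s.
For a projectile landing at launch height, time of flight is t = 2 v_y / g = 2 × 20.01 / 9.8 = 4.08 s.

4.08 s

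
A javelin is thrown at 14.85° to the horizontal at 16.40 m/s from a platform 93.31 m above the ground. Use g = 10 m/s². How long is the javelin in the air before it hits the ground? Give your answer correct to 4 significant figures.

Vertical component: v_y = 16.40 sin 14.85° = 4.2031 m/s.
Taking up as positive with launch at y = 93.31 m, landing at y = 0: 0 = 93.31 + 4.2031 t − ½(10) t².
Solving 5.000 t² − 4.2031 t − 93.31 = 0 gives t = [4.2031 + √(4.2031² + 4·5.000·93.31)] / 10.00 = 4.761 s.

4.761 s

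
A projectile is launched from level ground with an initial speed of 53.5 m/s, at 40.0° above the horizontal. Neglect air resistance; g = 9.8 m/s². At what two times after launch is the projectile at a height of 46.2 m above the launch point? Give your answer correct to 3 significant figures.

1.81 s and 5.21 s

v_y0 = 53.5 sin 40.0° = 34.39 m/s.
Set y = v_y0 t − ½ g t² = 46.2: 4.900 t² − 34.39 t + 46.2 = 0.
t = [34.39 ± √(1183 − 905.5)] / 9.8 = (34.39 ± 16.66) / 9.8, giving t = 1.81 s or t = 5.21 s.
So the projectile is at 46.2 m at t = 1.81 s (rising) and t = 5.21 s (falling).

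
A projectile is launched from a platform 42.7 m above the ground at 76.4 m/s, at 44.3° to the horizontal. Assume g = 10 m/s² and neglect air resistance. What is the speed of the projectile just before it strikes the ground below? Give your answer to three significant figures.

v_x = 76.4 cos 44.3° = 54.68 m/s is unchanged throughout.
For the vertical component, v_y² = v_y0² + 2 g h = (53.36)² + 2×10×42.7 = 3701, so |v_y| = 60.84 m/s.
Impact speed = √(v_x² + v_y²) = √(2990 + 3701) = 81.8 m/s.

81.8 m/s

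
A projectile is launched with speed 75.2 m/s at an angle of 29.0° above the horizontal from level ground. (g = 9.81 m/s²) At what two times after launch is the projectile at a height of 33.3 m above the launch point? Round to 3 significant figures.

v_y0 = 75.2 sin 29.0° = 36.46 m/s.
Set y = v_y0 t − ½ g t² = 33.3: 4.905 t² − 36.46 t + 33.3 = 0.
t = [36.46 ± √(1329 − 653.3)] / 9.81 = (36.46 ± 25.99) / 9.81, giving t = 1.07 s or t = 6.37 s.
So the projectile is at 33.3 m at t = 1.07 s (rising) and t = 6.37 s (falling).

1.07 s and 6.37 s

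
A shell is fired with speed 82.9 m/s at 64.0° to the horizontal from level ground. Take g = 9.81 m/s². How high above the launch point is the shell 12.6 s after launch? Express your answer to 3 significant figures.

160 m

v_y0 = 82.9 sin 64.0° = 74.51 m/s.
y(t) = v_y0 t − ½ g t² = 74.51×12.6 − 4.905×12.6² = 160 m.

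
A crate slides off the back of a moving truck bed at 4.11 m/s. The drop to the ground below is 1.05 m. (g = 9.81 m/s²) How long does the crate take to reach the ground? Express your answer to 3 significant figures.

The horizontal speed doesn't affect the fall. With v_y0 = 0, h = ½ g t².
t = √(2 × 1.05 / 9.81) = √0.2141 = 0.463 s.

0.463 s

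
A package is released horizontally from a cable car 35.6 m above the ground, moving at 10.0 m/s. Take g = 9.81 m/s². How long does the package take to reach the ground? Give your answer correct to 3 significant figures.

The horizontal speed doesn't affect the fall. With v_y0 = 0, h = ½ g t².
t = √(2 × 35.6 / 9.81) = √7.258 = 2.69 s.

2.69 s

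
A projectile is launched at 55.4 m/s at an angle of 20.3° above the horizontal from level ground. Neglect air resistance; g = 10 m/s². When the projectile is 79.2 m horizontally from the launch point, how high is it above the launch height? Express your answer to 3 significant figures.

17.7 m

v_x = 55.4 cos 20.3° = 51.96 m/s, v_y0 = 55.4 sin 20.3° = 19.22 m/s.
Time to reach x = 79.2 m: t = x / v_x = 79.2 / 51.96 = 1.524 s.
y = v_y0 t − ½ g t² = 19.22×1.524 − 5.000×1.524² = 17.7 m.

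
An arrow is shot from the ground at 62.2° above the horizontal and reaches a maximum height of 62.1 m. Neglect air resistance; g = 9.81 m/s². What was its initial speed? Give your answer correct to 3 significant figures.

At maximum height v_y = 0, so (v₀ sin θ)² = 2 g H.
v₀ sin 62.2° = √(2 × 9.81 × 62.1) = 34.91 m/s.
v₀ = 34.91 / sin 62.2° = 34.91 / 0.8846 = 39.5 m/s.

39.5 m/s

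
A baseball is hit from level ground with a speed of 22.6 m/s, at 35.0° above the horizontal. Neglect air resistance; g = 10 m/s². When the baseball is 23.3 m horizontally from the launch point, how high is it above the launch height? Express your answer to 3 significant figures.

8.39 m

v_x = 22.6 cos 35.0° = 18.51 m/s, v_y0 = 22.6 sin 35.0° = 12.96 m/s.
Time to reach x = 23.3 m: t = x / v_x = 23.3 / 18.51 = 1.259 s.
y = v_y0 t − ½ g t² = 12.96×1.259 − 5.000×1.259² = 8.39 m.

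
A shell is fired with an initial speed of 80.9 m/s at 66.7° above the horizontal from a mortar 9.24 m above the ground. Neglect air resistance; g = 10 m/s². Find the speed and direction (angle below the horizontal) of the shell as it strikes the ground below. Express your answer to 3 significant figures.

v_x = 80.9 cos 66.7° = 32.00 m/s (constant).
|v_y| at impact = √((74.30)² + 2×10×9.24) = 75.53 m/s.
Speed = √(32.00² + 75.53²) = 82.0 m/s; angle = arctan(75.53/32.00) = 67.0° below horizontal.

82.0 m/s at 67.0° below the horizontal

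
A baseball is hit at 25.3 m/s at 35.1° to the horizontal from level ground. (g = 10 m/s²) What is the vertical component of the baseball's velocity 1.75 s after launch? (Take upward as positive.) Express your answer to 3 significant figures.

-2.95 m/s

Initial vertical component: v_y0 = 25.3 sin 35.1° = 14.55 m/s.
v_y(t) = v_y0 − g t = 14.55 − 10 × 1.75 = -2.95 m/s.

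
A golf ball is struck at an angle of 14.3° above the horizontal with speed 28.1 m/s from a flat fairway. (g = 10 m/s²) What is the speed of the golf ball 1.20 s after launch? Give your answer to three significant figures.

v_x = 28.1 cos 14.3° = 27.23 m/s (constant).
v_y(t) = 28.1 sin 14.3° − g t = 6.941 − 10 × 1.20 = -5.059 m/s.
Speed = √(v_x² + v_y²) = √(741.5 + 25.59) = 27.7 m/s.

27.7 m/s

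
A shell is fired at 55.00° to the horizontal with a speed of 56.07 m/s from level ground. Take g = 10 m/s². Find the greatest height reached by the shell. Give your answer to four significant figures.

Vertical component of launch velocity: v_y = 56.07 sin 55.00° = 45.930 m/s.
At the highest point the vertical velocity is zero, so v_y² = 2 g h_max.
h_max = (45.930)² / (2 × 10) = 2109.6 / 20.00 = 105.5 m.

105.5 m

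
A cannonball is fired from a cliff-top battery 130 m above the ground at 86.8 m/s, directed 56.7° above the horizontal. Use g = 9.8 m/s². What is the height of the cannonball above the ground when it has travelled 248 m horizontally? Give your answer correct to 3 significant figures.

v_x = 86.8 cos 56.7° = 47.66 m/s, v_y0 = 86.8 sin 56.7° = 72.55 m/s.
Time to reach x = 248 m: t = x / v_x = 248 / 47.66 = 5.204 s.
y = 130 + v_y0 t − ½ g t² = 130 + 72.55×5.204 − 4.900×5.204² = 375 m.

375 m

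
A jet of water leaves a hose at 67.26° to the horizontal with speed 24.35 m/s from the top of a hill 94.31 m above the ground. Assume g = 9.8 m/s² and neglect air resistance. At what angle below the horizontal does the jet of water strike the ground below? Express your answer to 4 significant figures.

v_x = 24.35 cos 67.26° = 9.4125 m/s.
At impact |v_y| = √(v_y0² + 2 g h) = √(22.457² + 2×9.8×94.31) = 48.506 m/s.
Angle below horizontal = arctan(|v_y| / v_x) = arctan(48.506 / 9.4125) = 79.02°.

79.02°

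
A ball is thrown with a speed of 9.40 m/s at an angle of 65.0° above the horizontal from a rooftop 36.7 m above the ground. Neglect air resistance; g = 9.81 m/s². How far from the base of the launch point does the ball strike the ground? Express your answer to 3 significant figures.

14.9 m

Components: v_x = 9.40 cos 65.0° = 3.973 m/s, v_y = 9.40 sin 65.0° = 8.519 m/s.
Vertical: 0 = 36.7 + 8.519 t − ½(9.81) t² ⇒ 4.905 t² − 8.519 t − 36.7 = 0.
t = [8.519 + √(72.57 + 720.1)] / 9.810 = 3.738 s.
Horizontal: R = v_x · t = 3.973 × 3.738 = 14.9 m.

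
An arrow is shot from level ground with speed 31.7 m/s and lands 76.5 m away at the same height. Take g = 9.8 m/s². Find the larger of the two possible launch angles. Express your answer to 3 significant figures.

65.9°

Level-ground range: R = v₀² sin(2θ)/g ⇒ sin 2θ = R g / v₀² = 76.5×9.8/31.7² = 0.7461.
2θ = arcsin(0.7461) = 48.25° or 180° − 48.25° = 131.75°.
So θ = 24.1° or θ = 65.9°.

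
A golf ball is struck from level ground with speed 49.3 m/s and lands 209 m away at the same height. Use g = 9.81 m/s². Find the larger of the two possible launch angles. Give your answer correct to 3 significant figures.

61.2°

Level-ground range: R = v₀² sin(2θ)/g ⇒ sin 2θ = R g / v₀² = 209×9.81/49.3² = 0.8436.
2θ = arcsin(0.8436) = 57.52° or 180° − 57.52° = 122.48°.
So θ = 28.8° or θ = 61.2°.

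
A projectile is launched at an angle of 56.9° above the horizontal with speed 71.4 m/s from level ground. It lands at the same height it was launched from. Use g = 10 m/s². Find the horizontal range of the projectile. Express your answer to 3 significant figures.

Components: v_x = 71.4 cos 56.9° = 38.99 m/s, v_y = 71.4 sin 56.9° = 59.81 m/s.
Time of flight (same landing height): t = 2 v_y / g = 2 × 59.81 / 10 = 11.96 s.
Range: R = v_x · t = 38.99 × 11.96 = 466 m.

466 m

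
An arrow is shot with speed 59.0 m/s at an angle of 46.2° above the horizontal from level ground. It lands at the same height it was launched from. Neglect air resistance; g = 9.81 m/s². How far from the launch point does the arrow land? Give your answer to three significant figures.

355 m

For level ground, R = v₀² sin(2θ) / g.
sin(2 × 46.2°) = sin 92.40° = 0.9991.
R = (59.0)² × 0.9991 / 9.81 = 355 m.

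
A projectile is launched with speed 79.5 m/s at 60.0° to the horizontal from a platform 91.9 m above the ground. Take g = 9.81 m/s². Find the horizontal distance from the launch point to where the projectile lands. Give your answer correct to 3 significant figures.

Components: v_x = 79.5 cos 60.0° = 39.75 m/s, v_y = 79.5 sin 60.0° = 68.85 m/s.
Vertical: 0 = 91.9 + 68.85 t − ½(9.81) t² ⇒ 4.905 t² − 68.85 t − 91.9 = 0.
t = [68.85 + √(4740 + 1803)] / 9.810 = 15.26 s.
Horizontal: R = v_x · t = 39.75 × 15.26 = 607 m.

607 m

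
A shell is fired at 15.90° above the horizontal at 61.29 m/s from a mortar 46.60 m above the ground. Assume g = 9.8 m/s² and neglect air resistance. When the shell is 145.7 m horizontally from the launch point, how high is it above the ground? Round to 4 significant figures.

58.17 m

v_x = 61.29 cos 15.90° = 58.945 m/s, v_y0 = 61.29 sin 15.90° = 16.791 m/s.
Time to reach x = 145.7 m: t = x / v_x = 145.7 / 58.945 = 2.4718 s.
y = 46.60 + v_y0 t − ½ g t² = 46.60 + 16.791×2.4718 − 4.900×2.4718² = 58.17 m.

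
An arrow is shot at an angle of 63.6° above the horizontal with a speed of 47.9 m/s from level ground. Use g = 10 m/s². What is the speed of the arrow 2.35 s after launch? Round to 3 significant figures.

28.8 m/s

v_x = 47.9 cos 63.6° = 21.30 m/s (constant).
v_y(t) = 47.9 sin 63.6° − g t = 42.90 − 10 × 2.35 = 19.40 m/s.
Speed = √(v_x² + v_y²) = √(453.7 + 376.4) = 28.8 m/s.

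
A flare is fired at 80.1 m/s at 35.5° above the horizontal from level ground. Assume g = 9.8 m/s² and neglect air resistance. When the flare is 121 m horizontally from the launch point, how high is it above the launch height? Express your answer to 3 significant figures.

69.4 m

v_x = 80.1 cos 35.5° = 65.21 m/s, v_y0 = 80.1 sin 35.5° = 46.51 m/s.
Time to reach x = 121 m: t = x / v_x = 121 / 65.21 = 1.856 s.
y = v_y0 t − ½ g t² = 46.51×1.856 − 4.900×1.856² = 69.4 m.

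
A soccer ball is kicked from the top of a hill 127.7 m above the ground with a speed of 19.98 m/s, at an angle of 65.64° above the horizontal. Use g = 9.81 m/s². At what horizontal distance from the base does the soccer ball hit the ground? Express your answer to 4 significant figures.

60.03 m

Components: v_x = 19.98 cos 65.64° = 8.2411 m/s, v_y = 19.98 sin 65.64° = 18.201 m/s.
Vertical: 0 = 127.7 + 18.201 t − ½(9.81) t² ⇒ 4.905 t² − 18.201 t − 127.7 = 0.
t = [18.201 + √(331.28 + 2505.5)] / 9.810 = 7.2847 s.
Horizontal: R = v_x · t = 8.2411 × 7.2847 = 60.03 m.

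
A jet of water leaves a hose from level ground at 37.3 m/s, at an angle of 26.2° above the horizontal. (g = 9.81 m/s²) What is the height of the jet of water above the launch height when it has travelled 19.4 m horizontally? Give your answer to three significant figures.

7.90 m

v_x = 37.3 cos 26.2° = 33.47 m/s, v_y0 = 37.3 sin 26.2° = 16.47 m/s.
Time to reach x = 19.4 m: t = x / v_x = 19.4 / 33.47 = 0.5796 s.
y = v_y0 t − ½ g t² = 16.47×0.5796 − 4.905×0.5796² = 7.90 m.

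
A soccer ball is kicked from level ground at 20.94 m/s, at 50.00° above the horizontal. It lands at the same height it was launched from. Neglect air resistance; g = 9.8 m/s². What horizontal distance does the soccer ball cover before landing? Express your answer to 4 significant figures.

44.06 m

Components: v_x = 20.94 cos 50.00° = 13.460 m/s, v_y = 20.94 sin 50.00° = 16.041 m/s.
Time of flight (same landing height): t = 2 v_y / g = 2 × 16.041 / 9.8 = 3.2737 s.
Range: R = v_x · t = 13.460 × 3.2737 = 44.06 m.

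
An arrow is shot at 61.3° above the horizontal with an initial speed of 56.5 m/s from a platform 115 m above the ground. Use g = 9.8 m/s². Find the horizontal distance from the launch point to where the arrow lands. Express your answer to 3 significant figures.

327 m

Components: v_x = 56.5 cos 61.3° = 27.13 m/s, v_y = 56.5 sin 61.3° = 49.56 m/s.
Vertical: 0 = 115 + 49.56 t − ½(9.8) t² ⇒ 4.900 t² − 49.56 t − 115 = 0.
t = [49.56 + √(2456 + 2254)] / 9.800 = 12.06 s.
Horizontal: R = v_x · t = 27.13 × 12.06 = 327 m.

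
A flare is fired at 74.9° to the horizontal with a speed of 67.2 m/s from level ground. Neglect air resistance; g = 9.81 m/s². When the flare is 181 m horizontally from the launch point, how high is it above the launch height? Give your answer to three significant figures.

146 m

v_x = 67.2 cos 74.9° = 17.51 m/s, v_y0 = 67.2 sin 74.9° = 64.88 m/s.
Time to reach x = 181 m: t = x / v_x = 181 / 17.51 = 10.34 s.
y = v_y0 t − ½ g t² = 64.88×10.34 − 4.905×10.34² = 146 m.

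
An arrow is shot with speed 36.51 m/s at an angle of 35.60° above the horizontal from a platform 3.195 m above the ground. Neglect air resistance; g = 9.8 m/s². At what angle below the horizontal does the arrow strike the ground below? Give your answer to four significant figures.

37.38°

v_x = 36.51 cos 35.60° = 29.686 m/s.
At impact |v_y| = √(v_y0² + 2 g h) = √(21.253² + 2×9.8×3.195) = 22.678 m/s.
Angle below horizontal = arctan(|v_y| / v_x) = arctan(22.678 / 29.686) = 37.38°.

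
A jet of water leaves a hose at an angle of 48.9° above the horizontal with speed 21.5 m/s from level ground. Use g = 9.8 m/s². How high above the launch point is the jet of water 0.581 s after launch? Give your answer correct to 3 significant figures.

7.76 m

v_y0 = 21.5 sin 48.9° = 16.20 m/s.
y(t) = v_y0 t − ½ g t² = 16.20×0.581 − 4.900×0.581² = 7.76 m.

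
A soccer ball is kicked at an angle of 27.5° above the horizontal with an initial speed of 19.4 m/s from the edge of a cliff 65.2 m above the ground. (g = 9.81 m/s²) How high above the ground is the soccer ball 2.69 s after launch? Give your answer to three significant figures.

53.8 m

v_y0 = 19.4 sin 27.5° = 8.958 m/s.
y(t) = 65.2 + v_y0 t − ½ g t² = 65.2 + 8.958×2.69 − ½×9.81×2.69² = 53.8 m.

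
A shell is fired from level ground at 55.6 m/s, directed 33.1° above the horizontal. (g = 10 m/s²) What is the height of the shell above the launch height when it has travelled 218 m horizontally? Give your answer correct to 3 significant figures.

v_x = 55.6 cos 33.1° = 46.58 m/s, v_y0 = 55.6 sin 33.1° = 30.36 m/s.
Time to reach x = 218 m: t = x / v_x = 218 / 46.58 = 4.680 s.
y = v_y0 t − ½ g t² = 30.36×4.680 − 5.000×4.680² = 32.6 m.

32.6 m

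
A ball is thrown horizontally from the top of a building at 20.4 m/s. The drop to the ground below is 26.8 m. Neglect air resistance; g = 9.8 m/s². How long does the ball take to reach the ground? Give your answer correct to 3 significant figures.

2.34 s

The horizontal speed doesn't affect the fall. With v_y0 = 0, h = ½ g t².
t = √(2 × 26.8 / 9.8) = √5.469 = 2.34 s.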